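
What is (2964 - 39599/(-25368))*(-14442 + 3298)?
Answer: -14970839849/453 ≈ -3.3048e+7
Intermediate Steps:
(2964 - 39599/(-25368))*(-14442 + 3298) = (2964 - 39599*(-1/25368))*(-11144) = (2964 + 5657/3624)*(-11144) = (10747193/3624)*(-11144) = -14970839849/453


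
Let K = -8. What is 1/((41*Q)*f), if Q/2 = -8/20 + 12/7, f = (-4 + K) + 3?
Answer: -35/33948 ≈ -0.0010310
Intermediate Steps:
f = -9 (f = (-4 - 8) + 3 = -12 + 3 = -9)
Q = 92/35 (Q = 2*(-8/20 + 12/7) = 2*(-8*1/20 + 12*(1/7)) = 2*(-2/5 + 12/7) = 2*(46/35) = 92/35 ≈ 2.6286)
1/((41*Q)*f) = 1/((41*(92/35))*(-9)) = 1/((3772/35)*(-9)) = 1/(-33948/35) = -35/33948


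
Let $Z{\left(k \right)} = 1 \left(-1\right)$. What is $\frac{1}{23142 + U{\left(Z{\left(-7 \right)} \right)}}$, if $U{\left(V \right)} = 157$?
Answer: $\frac{1}{23299} \approx 4.292 \cdot 10^{-5}$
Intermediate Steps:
$Z{\left(k \right)} = -1$
$\frac{1}{23142 + U{\left(Z{\left(-7 \right)} \right)}} = \frac{1}{23142 + 157} = \frac{1}{23299}$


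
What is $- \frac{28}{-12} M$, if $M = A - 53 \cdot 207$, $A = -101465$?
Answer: $- \frac{787052}{3} \approx -2.6235 \cdot 10^{5}$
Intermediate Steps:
$M = -112436$ ($M = -101465 - 53 \cdot 207 = -101465 - 10971 = -112436$)
$- \frac{28}{-12} M = - \frac{28}{-12} \left(-112436\right) = \left(-28\right) \left(- \frac{1}{12}\right) \left(-112436\right) = \frac{7}{3} \left(-112436\right) = - \frac{787052}{3}$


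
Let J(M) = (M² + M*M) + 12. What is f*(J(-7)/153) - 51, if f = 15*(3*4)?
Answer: 1333/17 ≈ 78.412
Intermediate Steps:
J(M) = 12 + 2*M² (J(M) = (M² + M²) + 12 = 2*M² + 12 = 12 + 2*M²)
f = 180 (f = 15*12 = 180)
f*(J(-7)/153) - 51 = 180*((12 + 2*(-7)²)/153) - 51 = 180*((12 + 2*49)*(1/153)) - 51 = 180*((12 + 98)*(1/153)) - 51 = 180*(110*(1/153)) - 51 = 180*(110/153) - 51 = 2200/17 - 51 = 1333/17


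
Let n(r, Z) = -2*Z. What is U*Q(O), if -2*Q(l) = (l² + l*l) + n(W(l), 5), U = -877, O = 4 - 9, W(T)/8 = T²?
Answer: 17540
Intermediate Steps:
W(T) = 8*T²
O = -5
Q(l) = 5 - l² (Q(l) = -((l² + l*l) - 2*5)/2 = -((l² + l²) - 10)/2 = -(2*l² - 10)/2 = -(-10 + 2*l²)/2 = 5 - l²)
U*Q(O) = -877*(5 - 1*(-5)²) = -877*(5 - 1*25) = -877*(5 - 25) = -877*(-20) = 17540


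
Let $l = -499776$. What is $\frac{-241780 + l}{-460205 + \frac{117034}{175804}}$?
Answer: $\frac{65184255512}{40452881393} \approx 1.6114$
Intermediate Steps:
$\frac{-241780 + l}{-460205 + \frac{117034}{175804}} = \frac{-241780 - 499776}{-460205 + \frac{117034}{175804}} = - \frac{741556}{-460205 + 117034 \cdot \frac{1}{175804}} = - \frac{741556}{-460205 + \frac{58517}{87902}} = - \frac{741556}{- \frac{40452881393}{87902}} = \left(-741556\right) \left(- \frac{87902}{40452881393}\right) = \frac{65184255512}{40452881393}$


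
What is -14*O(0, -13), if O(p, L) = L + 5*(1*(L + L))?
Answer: 2002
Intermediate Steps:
O(p, L) = 11*L (O(p, L) = L + 5*(1*(2*L)) = L + 5*(2*L) = L + 10*L = 11*L)
-14*O(0, -13) = -154*(-13) = -14*(-143) = 2002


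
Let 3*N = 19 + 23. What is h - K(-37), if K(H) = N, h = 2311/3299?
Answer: -43875/3299 ≈ -13.299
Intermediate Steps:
h = 2311/3299 (h = 2311*(1/3299) = 2311/3299 ≈ 0.70052)
N = 14 (N = (19 + 23)/3 = (⅓)*42 = 14)
K(H) = 14
h - K(-37) = 2311/3299 - 1*14 = 2311/3299 - 14 = -43875/3299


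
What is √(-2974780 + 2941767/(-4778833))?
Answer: I*√67935793268967777331/4778833 ≈ 1724.8*I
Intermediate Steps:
√(-2974780 + 2941767/(-4778833)) = √(-2974780 + 2941767*(-1/4778833)) = √(-2974780 - 2941767/4778833) = √(-14215979773507/4778833) = I*√67935793268967777331/4778833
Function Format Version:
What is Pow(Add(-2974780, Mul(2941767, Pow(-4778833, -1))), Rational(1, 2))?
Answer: Mul(Rational(1, 4778833), I, Pow(67935793268967777331, Rational(1, 2))) ≈ Mul(1724.8, I)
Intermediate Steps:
Pow(Add(-2974780, Mul(2941767, Pow(-4778833, -1))), Rational(1, 2)) = Pow(Add(-2974780, Mul(2941767, Rational(-1, 4778833))), Rational(1, 2)) = Pow(Add(-2974780, Rational(-2941767, 4778833)), Rational(1, 2)) = Pow(Rational(-14215979773507, 4778833), Rational(1, 2)) = Mul(Rational(1, 4778833), I, Pow(67935793268967777331, Rational(1, 2)))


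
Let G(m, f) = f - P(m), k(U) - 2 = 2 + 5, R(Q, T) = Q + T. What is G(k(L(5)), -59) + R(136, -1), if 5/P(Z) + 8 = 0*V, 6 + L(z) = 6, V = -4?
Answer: 613/8 ≈ 76.625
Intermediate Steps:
L(z) = 0 (L(z) = -6 + 6 = 0)
P(Z) = -5/8 (P(Z) = 5/(-8 + 0*(-4)) = 5/(-8 + 0) = 5/(-8) = 5*(-1/8) = -5/8)
k(U) = 9 (k(U) = 2 + (2 + 5) = 2 + 7 = 9)
G(m, f) = 5/8 + f (G(m, f) = f - 1*(-5/8) = f + 5/8 = 5/8 + f)
G(k(L(5)), -59) + R(136, -1) = (5/8 - 59) + (136 - 1) = -467/8 + 135 = 613/8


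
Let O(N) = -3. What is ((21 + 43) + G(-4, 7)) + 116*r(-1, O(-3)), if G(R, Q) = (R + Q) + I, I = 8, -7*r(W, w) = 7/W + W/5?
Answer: 6801/35 ≈ 194.31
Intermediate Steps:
r(W, w) = -1/W - W/35 (r(W, w) = -(7/W + W/5)/7 = -1/W - W/35)
G(R, Q) = 8 + Q + R (G(R, Q) = (R + Q) + 8 = (Q + R) + 8 = 8 + Q + R)
((21 + 43) + G(-4, 7)) + 116*r(-1, O(-3)) = ((21 + 43) + (8 + 7 - 4)) + 116*(-1/(-1) - 1/35*(-1)) = (64 + 11) + 116*(-1*(-1) + 1/35) = 75 + 116*(1 + 1/35) = 75 + 116*(36/35) = 75 + 4176/35 = 6801/35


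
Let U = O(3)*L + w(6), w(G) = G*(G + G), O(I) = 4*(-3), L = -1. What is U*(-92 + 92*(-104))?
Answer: -811440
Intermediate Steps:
O(I) = -12
w(G) = 2*G**2 (w(G) = G*(2*G) = 2*G**2)
U = 84 (U = -12*(-1) + 2*6**2 = 12 + 2*36 = 12 + 72 = 84)
U*(-92 + 92*(-104)) = 84*(-92 + 92*(-104)) = 84*(-92 - 9568) = 84*(-9660) = -811440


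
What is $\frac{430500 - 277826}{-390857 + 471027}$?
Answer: $\frac{76337}{40085} \approx 1.9044$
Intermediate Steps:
$\frac{430500 - 277826}{-390857 + 471027} = \frac{152674}{80170} = 152674 \cdot \frac{1}{80170} = \frac{76337}{40085}$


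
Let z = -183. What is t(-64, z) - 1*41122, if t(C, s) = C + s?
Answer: -41369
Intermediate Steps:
t(-64, z) - 1*41122 = (-64 - 183) - 1*41122 = -247 - 41122 = -41369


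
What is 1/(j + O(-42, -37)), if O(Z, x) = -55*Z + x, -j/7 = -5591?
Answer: 1/41410 ≈ 2.4149e-5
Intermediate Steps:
j = 39137 (j = -7*(-5591) = 39137)
O(Z, x) = x - 55*Z
1/(j + O(-42, -37)) = 1/(39137 + (-37 - 55*(-42))) = 1/(39137 + (-37 + 2310)) = 1/(39137 + 2273) = 1/41410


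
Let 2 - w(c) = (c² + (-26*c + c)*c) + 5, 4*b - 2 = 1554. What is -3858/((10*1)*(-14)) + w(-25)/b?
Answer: 1800171/27230 ≈ 66.110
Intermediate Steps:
b = 389 (b = ½ + (¼)*1554 = ½ + 777/2 = 389)
w(c) = -3 + 24*c² (w(c) = 2 - ((c² + (-26*c + c)*c) + 5) = 2 - ((c² + (-25*c)*c) + 5) = 2 - ((c² - 25*c²) + 5) = 2 - (-24*c² + 5) = 2 - (5 - 24*c²) = 2 + (-5 + 24*c²) = -3 + 24*c²)
-3858/((10*1)*(-14)) + w(-25)/b = -3858/((10*1)*(-14)) + (-3 + 24*(-25)²)/389 = -3858/(10*(-14)) + (-3 + 24*625)*(1/389) = -3858/(-140) + (-3 + 15000)*(1/389) = -3858*(-1/140) + 14997*(1/389) = 1929/70 + 14997/389 = 1800171/27230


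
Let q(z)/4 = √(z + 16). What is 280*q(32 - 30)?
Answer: 3360*√2 ≈ 4751.8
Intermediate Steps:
q(z) = 4*√(16 + z) (q(z) = 4*√(z + 16) = 4*√(16 + z))
280*q(32 - 30) = 280*(4*√(16 + (32 - 30))) = 280*(4*√(16 + 2)) = 280*(4*√18) = 280*(4*(3*√2)) = 280*(12*√2) = 3360*√2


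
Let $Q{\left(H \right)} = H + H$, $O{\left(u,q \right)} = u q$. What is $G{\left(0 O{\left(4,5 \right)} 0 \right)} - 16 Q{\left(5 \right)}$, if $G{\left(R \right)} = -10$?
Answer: $-170$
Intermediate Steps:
$O{\left(u,q \right)} = q u$
$Q{\left(H \right)} = 2 H$
$G{\left(0 O{\left(4,5 \right)} 0 \right)} - 16 Q{\left(5 \right)} = -10 - 16 \cdot 2 \cdot 5 = -10 - 16 \cdot 10 = -10 - 160 = -170$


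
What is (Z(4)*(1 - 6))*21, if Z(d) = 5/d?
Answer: -525/4 ≈ -131.25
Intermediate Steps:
(Z(4)*(1 - 6))*21 = ((5/4)*(1 - 6))*21 = ((5*(1/4))*(-5))*21 = ((5/4)*(-5))*21 = -25/4*21 = -525/4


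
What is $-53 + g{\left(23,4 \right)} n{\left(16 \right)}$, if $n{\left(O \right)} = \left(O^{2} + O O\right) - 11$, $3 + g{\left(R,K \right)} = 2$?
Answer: $-554$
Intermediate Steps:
$g{\left(R,K \right)} = -1$ ($g{\left(R,K \right)} = -3 + 2 = -1$)
$n{\left(O \right)} = -11 + 2 O^{2}$ ($n{\left(O \right)} = \left(O^{2} + O^{2}\right) - 11 = 2 O^{2} - 11 = -11 + 2 O^{2}$)
$-53 + g{\left(23,4 \right)} n{\left(16 \right)} = -53 - \left(-11 + 2 \cdot 16^{2}\right) = -53 - \left(-11 + 2 \cdot 256\right) = -53 - \left(-11 + 512\right) = -53 - 501 = -554$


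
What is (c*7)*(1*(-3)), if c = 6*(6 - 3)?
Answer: -378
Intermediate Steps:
c = 18 (c = 6*3 = 18)
(c*7)*(1*(-3)) = (18*7)*(1*(-3)) = 126*(-3) = -378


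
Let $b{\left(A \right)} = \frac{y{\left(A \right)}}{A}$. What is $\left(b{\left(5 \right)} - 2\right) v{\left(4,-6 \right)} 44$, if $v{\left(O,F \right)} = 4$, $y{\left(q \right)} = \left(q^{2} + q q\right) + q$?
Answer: $1584$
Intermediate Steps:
$y{\left(q \right)} = q + 2 q^{2}$ ($y{\left(q \right)} = \left(q^{2} + q^{2}\right) + q = 2 q^{2} + q = q + 2 q^{2}$)
$b{\left(A \right)} = 1 + 2 A$ ($b{\left(A \right)} = \frac{A \left(1 + 2 A\right)}{A} = 1 + 2 A$)
$\left(b{\left(5 \right)} - 2\right) v{\left(4,-6 \right)} 44 = \left(\left(1 + 2 \cdot 5\right) - 2\right) 4 \cdot 44 = \left(\left(1 + 10\right) - 2\right) 4 \cdot 44 = \left(11 - 2\right) 4 \cdot 44 = 9 \cdot 4 \cdot 44 = 36 \cdot 44 = 1584$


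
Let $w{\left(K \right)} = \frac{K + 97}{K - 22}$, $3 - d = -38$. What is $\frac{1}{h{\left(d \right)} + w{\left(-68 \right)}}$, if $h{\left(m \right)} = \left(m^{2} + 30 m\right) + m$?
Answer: $\frac{90}{265651} \approx 0.00033879$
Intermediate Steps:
$d = 41$ ($d = 3 - -38 = 3 + 38 = 41$)
$h{\left(m \right)} = m^{2} + 31 m$
$w{\left(K \right)} = \frac{97 + K}{-22 + K}$
$\frac{1}{h{\left(d \right)} + w{\left(-68 \right)}} = \frac{1}{41 \left(31 + 41\right) + \frac{97 - 68}{-22 - 68}} = \frac{1}{41 \cdot 72 + \frac{1}{-90} \cdot 29} = \frac{1}{2952 - \frac{29}{90}} = \frac{1}{\frac{265651}{90}} = \frac{90}{265651}$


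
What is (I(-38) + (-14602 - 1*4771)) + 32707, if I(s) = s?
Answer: 13296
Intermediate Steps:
(I(-38) + (-14602 - 1*4771)) + 32707 = (-38 + (-14602 - 1*4771)) + 32707 = (-38 + (-14602 - 4771)) + 32707 = (-38 - 19373) + 32707 = -19411 + 32707 = 13296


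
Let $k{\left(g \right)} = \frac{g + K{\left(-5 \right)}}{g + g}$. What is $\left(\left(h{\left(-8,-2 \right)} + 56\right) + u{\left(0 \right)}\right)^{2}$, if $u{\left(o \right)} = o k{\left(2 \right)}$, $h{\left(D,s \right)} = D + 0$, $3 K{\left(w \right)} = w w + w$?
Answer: $2304$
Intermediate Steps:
$K{\left(w \right)} = \frac{w}{3} + \frac{w^{2}}{3}$ ($K{\left(w \right)} = \frac{w w + w}{3} = \frac{w^{2} + w}{3} = \frac{w + w^{2}}{3} = \frac{w}{3} + \frac{w^{2}}{3}$)
$k{\left(g \right)} = \frac{\frac{20}{3} + g}{2 g}$ ($k{\left(g \right)} = \frac{g + \frac{1}{3} \left(-5\right) \left(1 - 5\right)}{g + g} = \frac{g + \frac{1}{3} \left(-5\right) \left(-4\right)}{2 g} = \left(g + \frac{20}{3}\right) \frac{1}{2 g} = \left(\frac{20}{3} + g\right) \frac{1}{2 g} = \frac{\frac{20}{3} + g}{2 g}$)
$h{\left(D,s \right)} = D$
$u{\left(o \right)} = \frac{13 o}{6}$ ($u{\left(o \right)} = o \frac{20 + 3 \cdot 2}{6 \cdot 2} = o \frac{1}{6} \cdot \frac{1}{2} \left(20 + 6\right) = o \frac{1}{6} \cdot \frac{1}{2} \cdot 26 = o \frac{13}{6} = \frac{13 o}{6}$)
$\left(\left(h{\left(-8,-2 \right)} + 56\right) + u{\left(0 \right)}\right)^{2} = \left(\left(-8 + 56\right) + \frac{13}{6} \cdot 0\right)^{2} = \left(48 + 0\right)^{2} = 48^{2} = 2304$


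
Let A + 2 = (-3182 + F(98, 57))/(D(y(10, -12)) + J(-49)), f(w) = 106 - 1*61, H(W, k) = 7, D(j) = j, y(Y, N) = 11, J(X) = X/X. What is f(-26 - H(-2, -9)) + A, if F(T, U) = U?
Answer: -2609/12 ≈ -217.42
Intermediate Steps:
J(X) = 1
f(w) = 45 (f(w) = 106 - 61 = 45)
A = -3149/12 (A = -2 + (-3182 + 57)/(11 + 1) = -2 - 3125/12 = -3149/12 ≈ -262.42)
f(-26 - H(-2, -9)) + A = 45 - 3149/12 = -2609/12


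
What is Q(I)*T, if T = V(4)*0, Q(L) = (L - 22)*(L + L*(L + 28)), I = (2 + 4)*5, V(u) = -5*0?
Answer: 0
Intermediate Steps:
V(u) = 0
I = 30 (I = 6*5 = 30)
Q(L) = (-22 + L)*(L + L*(28 + L))
T = 0 (T = 0*0 = 0)
Q(I)*T = (30*(-638 + 30**2 + 7*30))*0 = (30*(-638 + 900 + 210))*0 = (30*472)*0 = 14160*0 = 0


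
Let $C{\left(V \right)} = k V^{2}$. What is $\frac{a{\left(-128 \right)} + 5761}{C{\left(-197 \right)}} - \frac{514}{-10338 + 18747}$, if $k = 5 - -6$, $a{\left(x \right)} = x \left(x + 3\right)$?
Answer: $- \frac{36437837}{3589793691} \approx -0.01015$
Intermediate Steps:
$a{\left(x \right)} = x \left(3 + x\right)$
$k = 11$ ($k = 5 + 6 = 11$)
$C{\left(V \right)} = 11 V^{2}$
$\frac{a{\left(-128 \right)} + 5761}{C{\left(-197 \right)}} - \frac{514}{-10338 + 18747} = \frac{- 128 \left(3 - 128\right) + 5761}{11 \left(-197\right)^{2}} - \frac{514}{-10338 + 18747} = \frac{\left(-128\right) \left(-125\right) + 5761}{11 \cdot 38809} - \frac{514}{8409} = \frac{16000 + 5761}{426899} - \frac{514}{8409} = 21761 \cdot \frac{1}{426899} - \frac{514}{8409} = \frac{21761}{426899} - \frac{514}{8409} = - \frac{36437837}{3589793691}$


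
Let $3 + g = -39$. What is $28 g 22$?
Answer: $-25872$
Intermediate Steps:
$g = -42$ ($g = -3 - 39 = -42$)
$28 g 22 = 28 \left(-42\right) 22 = \left(-1176\right) 22 = -25872$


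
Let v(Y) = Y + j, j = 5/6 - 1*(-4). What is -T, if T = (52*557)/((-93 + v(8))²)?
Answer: -80208/17797 ≈ -4.5068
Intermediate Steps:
j = 29/6 (j = 5*(⅙) + 4 = ⅚ + 4 = 29/6 ≈ 4.8333)
v(Y) = 29/6 + Y (v(Y) = Y + 29/6 = 29/6 + Y)
T = 80208/17797 (T = (52*557)/((-93 + (29/6 + 8))²) = 28964/((-93 + 77/6)²) = 28964/((-481/6)²) = 28964/(231361/36) = 28964*(36/231361) = 80208/17797 ≈ 4.5068)
-T = -1*80208/17797 = -80208/17797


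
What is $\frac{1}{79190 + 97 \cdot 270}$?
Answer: $\frac{1}{105380} \approx 9.4895 \cdot 10^{-6}$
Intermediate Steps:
$\frac{1}{79190 + 97 \cdot 270} = \frac{1}{79190 + 26190} = \frac{1}{105380}$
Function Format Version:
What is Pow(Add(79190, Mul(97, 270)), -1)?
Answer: Rational(1, 105380) ≈ 9.4895e-6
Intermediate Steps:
Pow(Add(79190, Mul(97, 270)), -1) = Pow(Add(79190, 26190), -1) = Pow(105380, -1) = Rational(1, 105380)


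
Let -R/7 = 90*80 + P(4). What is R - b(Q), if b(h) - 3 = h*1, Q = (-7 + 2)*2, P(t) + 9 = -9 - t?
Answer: -50239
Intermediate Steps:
P(t) = -18 - t (P(t) = -9 + (-9 - t) = -18 - t)
Q = -10 (Q = -5*2 = -10)
b(h) = 3 + h (b(h) = 3 + h*1 = 3 + h)
R = -50246 (R = -7*(90*80 + (-18 - 1*4)) = -7*(7200 + (-18 - 4)) = -7*(7200 - 22) = -7*7178 = -50246)
R - b(Q) = -50246 - (3 - 10) = -50246 - 1*(-7) = -50246 + 7 = -50239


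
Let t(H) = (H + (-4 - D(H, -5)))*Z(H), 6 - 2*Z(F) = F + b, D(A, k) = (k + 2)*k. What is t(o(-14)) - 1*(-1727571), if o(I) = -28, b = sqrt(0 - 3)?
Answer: 1726772 + 47*I*sqrt(3)/2 ≈ 1.7268e+6 + 40.703*I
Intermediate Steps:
D(A, k) = k*(2 + k) (D(A, k) = (2 + k)*k = k*(2 + k))
b = I*sqrt(3) (b = sqrt(-3) = I*sqrt(3) ≈ 1.732*I)
Z(F) = 3 - F/2 - I*sqrt(3)/2 (Z(F) = 3 - (F + I*sqrt(3))/2 = 3 + (-F/2 - I*sqrt(3)/2) = 3 - F/2 - I*sqrt(3)/2)
t(H) = (-19 + H)*(3 - H/2 - I*sqrt(3)/2) (t(H) = (H + (-4 - (-5)*(2 - 5)))*(3 - H/2 - I*sqrt(3)/2) = (H + (-4 - (-5)*(-3)))*(3 - H/2 - I*sqrt(3)/2) = (H + (-4 - 1*15))*(3 - H/2 - I*sqrt(3)/2) = (H + (-4 - 15))*(3 - H/2 - I*sqrt(3)/2) = (H - 19)*(3 - H/2 - I*sqrt(3)/2) = (-19 + H)*(3 - H/2 - I*sqrt(3)/2))
t(o(-14)) - 1*(-1727571) = -(-19 - 28)*(-6 - 28 + I*sqrt(3))/2 - 1*(-1727571) = -1/2*(-47)*(-34 + I*sqrt(3)) + 1727571 = (-799 + 47*I*sqrt(3)/2) + 1727571 = 1726772 + 47*I*sqrt(3)/2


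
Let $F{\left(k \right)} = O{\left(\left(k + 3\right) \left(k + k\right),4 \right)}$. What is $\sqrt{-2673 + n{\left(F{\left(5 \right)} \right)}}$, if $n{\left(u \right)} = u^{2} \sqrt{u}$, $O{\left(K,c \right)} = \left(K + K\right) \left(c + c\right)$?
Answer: $\sqrt{-2673 + 26214400 \sqrt{5}} \approx 7656.0$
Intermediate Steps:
$O{\left(K,c \right)} = 4 K c$ ($O{\left(K,c \right)} = 2 K 2 c = 4 K c$)
$F{\left(k \right)} = 32 k \left(3 + k\right)$ ($F{\left(k \right)} = 4 \left(k + 3\right) \left(k + k\right) 4 = 4 \left(3 + k\right) 2 k 4 = 4 \cdot 2 k \left(3 + k\right) 4 = 32 k \left(3 + k\right)$)
$n{\left(u \right)} = u^{\frac{5}{2}}$
$\sqrt{-2673 + n{\left(F{\left(5 \right)} \right)}} = \sqrt{-2673 + \left(32 \cdot 5 \left(3 + 5\right)\right)^{\frac{5}{2}}} = \sqrt{-2673 + \left(32 \cdot 5 \cdot 8\right)^{\frac{5}{2}}} = \sqrt{-2673 + 1280^{\frac{5}{2}}} = \sqrt{-2673 + 26214400 \sqrt{5}}$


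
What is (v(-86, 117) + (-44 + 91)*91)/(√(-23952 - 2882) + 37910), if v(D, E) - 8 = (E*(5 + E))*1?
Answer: 351785845/718597467 - 18559*I*√26834/1437194934 ≈ 0.48954 - 0.0021153*I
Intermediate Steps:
v(D, E) = 8 + E*(5 + E) (v(D, E) = 8 + (E*(5 + E))*1 = 8 + E*(5 + E))
(v(-86, 117) + (-44 + 91)*91)/(√(-23952 - 2882) + 37910) = ((8 + 117² + 5*117) + (-44 + 91)*91)/(√(-23952 - 2882) + 37910) = ((8 + 13689 + 585) + 47*91)/(√(-26834) + 37910) = (14282 + 4277)/(I*√26834 + 37910) = 18559/(37910 + I*√26834)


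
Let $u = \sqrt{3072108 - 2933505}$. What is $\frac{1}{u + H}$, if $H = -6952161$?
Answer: $- \frac{2317387}{16110847477106} - \frac{\sqrt{138603}}{48332542431318} \approx -1.4385 \cdot 10^{-7}$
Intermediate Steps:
$u = \sqrt{138603} \approx 372.29$
$\frac{1}{u + H} = \frac{1}{\sqrt{138603} - 6952161} = \frac{1}{-6952161 + \sqrt{138603}}$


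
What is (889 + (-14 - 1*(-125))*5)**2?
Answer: 2085136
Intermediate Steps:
(889 + (-14 - 1*(-125))*5)**2 = (889 + (-14 + 125)*5)**2 = (889 + 111*5)**2 = (889 + 555)**2 = 1444**2 = 2085136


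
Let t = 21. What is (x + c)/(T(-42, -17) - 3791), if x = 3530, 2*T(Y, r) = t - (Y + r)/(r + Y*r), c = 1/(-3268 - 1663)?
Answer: -12132281013/12993081449 ≈ -0.93375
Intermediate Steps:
c = -1/4931 (c = 1/(-4931) = -1/4931 ≈ -0.00020280)
T(Y, r) = 21/2 - (Y + r)/(2*(r + Y*r)) (T(Y, r) = (21 - (Y + r)/(r + Y*r))/2 = 21/2 - (Y + r)/(2*(r + Y*r)))
(x + c)/(T(-42, -17) - 3791) = (3530 - 1/4931)/((½)*(-1*(-42) + 20*(-17) + 21*(-42)*(-17))/(-17*(1 - 42)) - 3791) = 17406429/(4931*((½)*(-1/17)*(42 - 340 + 14994)/(-41) - 3791)) = 17406429/(4931*((½)*(-1/17)*(-1/41)*14696 - 3791)) = 17406429/(4931*(7348/697 - 3791)) = 17406429/(4931*(-2634979/697)) = (17406429/4931)*(-697/2634979) = -12132281013/12993081449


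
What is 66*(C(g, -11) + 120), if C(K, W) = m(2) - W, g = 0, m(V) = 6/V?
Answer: 8844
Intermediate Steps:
C(K, W) = 3 - W (C(K, W) = 6/2 - W = 6*(½) - W = 3 - W)
66*(C(g, -11) + 120) = 66*((3 - 1*(-11)) + 120) = 66*((3 + 11) + 120) = 66*(14 + 120) = 66*134 = 8844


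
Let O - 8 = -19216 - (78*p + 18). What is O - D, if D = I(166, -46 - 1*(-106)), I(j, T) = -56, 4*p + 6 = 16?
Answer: -19365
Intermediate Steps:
p = 5/2 (p = -3/2 + (1/4)*16 = -3/2 + 4 = 5/2 ≈ 2.5000)
D = -56
O = -19421 (O = 8 + (-19216 - (78*(5/2) + 18)) = 8 + (-19216 - (195 + 18)) = 8 + (-19216 - 1*213) = 8 + (-19216 - 213) = 8 - 19429 = -19421)
O - D = -19421 - 1*(-56) = -19421 + 56 = -19365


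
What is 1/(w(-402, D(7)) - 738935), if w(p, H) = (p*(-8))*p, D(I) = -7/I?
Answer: -1/2031767 ≈ -4.9218e-7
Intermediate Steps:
w(p, H) = -8*p**2 (w(p, H) = (-8*p)*p = -8*p**2)
1/(w(-402, D(7)) - 738935) = 1/(-8*(-402)**2 - 738935) = 1/(-8*161604 - 738935) = 1/(-1292832 - 738935) = 1/(-2031767) = -1/2031767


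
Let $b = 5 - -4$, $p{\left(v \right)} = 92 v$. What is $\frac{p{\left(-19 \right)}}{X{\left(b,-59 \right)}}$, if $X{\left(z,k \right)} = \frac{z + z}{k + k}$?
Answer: $\frac{103132}{9} \approx 11459.0$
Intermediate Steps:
$b = 9$ ($b = 5 + 4 = 9$)
$X{\left(z,k \right)} = \frac{z}{k}$ ($X{\left(z,k \right)} = \frac{2 z}{2 k} = 2 z \frac{1}{2 k} = \frac{z}{k}$)
$\frac{p{\left(-19 \right)}}{X{\left(b,-59 \right)}} = \frac{92 \left(-19\right)}{9 \frac{1}{-59}} = - \frac{1748}{9 \left(- \frac{1}{59}\right)} = - \frac{1748}{- \frac{9}{59}} = \left(-1748\right) \left(- \frac{59}{9}\right) = \frac{103132}{9}$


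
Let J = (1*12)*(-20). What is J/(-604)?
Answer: 60/151 ≈ 0.39735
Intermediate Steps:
J = -240 (J = 12*(-20) = -240)
J/(-604) = -240/(-604) = -240*(-1/604) = 60/151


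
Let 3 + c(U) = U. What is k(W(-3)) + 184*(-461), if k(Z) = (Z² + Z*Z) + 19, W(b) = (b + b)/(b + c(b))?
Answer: -763237/9 ≈ -84804.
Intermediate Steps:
c(U) = -3 + U
W(b) = 2*b/(-3 + 2*b) (W(b) = (b + b)/(b + (-3 + b)) = (2*b)/(-3 + 2*b) = 2*b/(-3 + 2*b))
k(Z) = 19 + 2*Z² (k(Z) = (Z² + Z²) + 19 = 2*Z² + 19 = 19 + 2*Z²)
k(W(-3)) + 184*(-461) = (19 + 2*(2*(-3)/(-3 + 2*(-3)))²) + 184*(-461) = (19 + 2*(2*(-3)/(-3 - 6))²) - 84824 = (19 + 2*(2*(-3)/(-9))²) - 84824 = (19 + 2*(2*(-3)*(-⅑))²) - 84824 = (19 + 2*(⅔)²) - 84824 = (19 + 2*(4/9)) - 84824 = (19 + 8/9) - 84824 = 179/9 - 84824 = -763237/9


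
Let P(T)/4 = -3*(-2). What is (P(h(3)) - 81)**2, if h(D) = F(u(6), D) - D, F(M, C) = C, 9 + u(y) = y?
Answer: 3249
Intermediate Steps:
u(y) = -9 + y
h(D) = 0 (h(D) = D - D = 0)
P(T) = 24 (P(T) = 4*(-3*(-2)) = 4*6 = 24)
(P(h(3)) - 81)**2 = (24 - 81)**2 = (-57)**2 = 3249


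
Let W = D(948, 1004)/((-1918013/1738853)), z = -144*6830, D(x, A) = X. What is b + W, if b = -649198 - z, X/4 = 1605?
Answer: 630070505926/1918013 ≈ 3.2850e+5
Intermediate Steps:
X = 6420 (X = 4*1605 = 6420)
D(x, A) = 6420
z = -983520
b = 334322 (b = -649198 - 1*(-983520) = -649198 + 983520 = 334322)
W = -11163436260/1918013 (W = 6420/((-1918013/1738853)) = 6420/((-1918013*1/1738853)) = 6420/(-1918013/1738853) = 6420*(-1738853/1918013) = -11163436260/1918013 ≈ -5820.3)
b + W = 334322 - 11163436260/1918013 = 630070505926/1918013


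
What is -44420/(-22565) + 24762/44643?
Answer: 169453106/67157953 ≈ 2.5232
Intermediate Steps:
-44420/(-22565) + 24762/44643 = -44420*(-1/22565) + 24762*(1/44643) = 8884/4513 + 8254/14881 = 169453106/67157953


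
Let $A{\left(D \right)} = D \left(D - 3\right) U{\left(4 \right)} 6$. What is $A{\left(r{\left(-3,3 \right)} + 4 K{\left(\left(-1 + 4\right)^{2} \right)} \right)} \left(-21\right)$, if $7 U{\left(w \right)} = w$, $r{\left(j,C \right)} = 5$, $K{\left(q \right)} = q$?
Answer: $-112176$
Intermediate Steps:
$U{\left(w \right)} = \frac{w}{7}$
$A{\left(D \right)} = \frac{24 D \left(-3 + D\right)}{7}$ ($A{\left(D \right)} = D \left(D - 3\right) \frac{1}{7} \cdot 4 \cdot 6 = D \left(-3 + D\right) \frac{4}{7} \cdot 6 = \frac{4 D \left(-3 + D\right)}{7} \cdot 6 = \frac{24 D \left(-3 + D\right)}{7}$)
$A{\left(r{\left(-3,3 \right)} + 4 K{\left(\left(-1 + 4\right)^{2} \right)} \right)} \left(-21\right) = \frac{24 \left(5 + 4 \left(-1 + 4\right)^{2}\right) \left(-3 + \left(5 + 4 \left(-1 + 4\right)^{2}\right)\right)}{7} \left(-21\right) = \frac{24 \left(5 + 4 \cdot 3^{2}\right) \left(-3 + \left(5 + 4 \cdot 3^{2}\right)\right)}{7} \left(-21\right) = \frac{24 \left(5 + 4 \cdot 9\right) \left(-3 + \left(5 + 4 \cdot 9\right)\right)}{7} \left(-21\right) = \frac{24 \left(5 + 36\right) \left(-3 + \left(5 + 36\right)\right)}{7} \left(-21\right) = \frac{24}{7} \cdot 41 \left(-3 + 41\right) \left(-21\right) = \frac{24}{7} \cdot 41 \cdot 38 \left(-21\right) = \frac{37392}{7} \left(-21\right) = -112176$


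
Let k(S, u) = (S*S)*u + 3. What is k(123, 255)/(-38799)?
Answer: -1285966/12933 ≈ -99.433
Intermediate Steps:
k(S, u) = 3 + u*S² (k(S, u) = S²*u + 3 = u*S² + 3 = 3 + u*S²)
k(123, 255)/(-38799) = (3 + 255*123²)/(-38799) = (3 + 255*15129)*(-1/38799) = (3 + 3857895)*(-1/38799) = 3857898*(-1/38799) = -1285966/12933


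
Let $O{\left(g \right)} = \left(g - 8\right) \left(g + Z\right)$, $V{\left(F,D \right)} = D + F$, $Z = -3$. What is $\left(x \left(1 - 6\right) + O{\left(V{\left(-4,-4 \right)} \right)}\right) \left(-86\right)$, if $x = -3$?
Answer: $-16426$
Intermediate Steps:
$O{\left(g \right)} = \left(-8 + g\right) \left(-3 + g\right)$ ($O{\left(g \right)} = \left(g - 8\right) \left(g - 3\right) = \left(-8 + g\right) \left(-3 + g\right)$)
$\left(x \left(1 - 6\right) + O{\left(V{\left(-4,-4 \right)} \right)}\right) \left(-86\right) = \left(- 3 \left(1 - 6\right) + \left(24 + \left(-4 - 4\right)^{2} - 11 \left(-4 - 4\right)\right)\right) \left(-86\right) = \left(\left(-3\right) \left(-5\right) + \left(24 + \left(-8\right)^{2} - -88\right)\right) \left(-86\right) = \left(15 + \left(24 + 64 + 88\right)\right) \left(-86\right) = \left(15 + 176\right) \left(-86\right) = 191 \left(-86\right) = -16426$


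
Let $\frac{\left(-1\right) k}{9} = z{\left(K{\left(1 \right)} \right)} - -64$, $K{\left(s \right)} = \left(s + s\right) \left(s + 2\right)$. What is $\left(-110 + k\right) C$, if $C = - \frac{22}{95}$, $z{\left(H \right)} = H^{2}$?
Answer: $\frac{4444}{19} \approx 233.89$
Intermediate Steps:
$K{\left(s \right)} = 2 s \left(2 + s\right)$
$k = -900$ ($k = - 9 \left(\left(2 \cdot 1 \left(2 + 1\right)\right)^{2} - -64\right) = - 9 \left(\left(2 \cdot 1 \cdot 3\right)^{2} + 64\right) = - 9 \left(6^{2} + 64\right) = - 9 \left(36 + 64\right) = \left(-9\right) 100 = -900$)
$C = - \frac{22}{95}$ ($C = \left(-22\right) \frac{1}{95} = - \frac{22}{95} \approx -0.23158$)
$\left(-110 + k\right) C = \left(-110 - 900\right) \left(- \frac{22}{95}\right) = \left(-1010\right) \left(- \frac{22}{95}\right) = \frac{4444}{19}$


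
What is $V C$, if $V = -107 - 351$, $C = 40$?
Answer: $-18320$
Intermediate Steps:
$V = -458$ ($V = -107 - 351 = -458$)
$V C = \left(-458\right) 40 = -18320$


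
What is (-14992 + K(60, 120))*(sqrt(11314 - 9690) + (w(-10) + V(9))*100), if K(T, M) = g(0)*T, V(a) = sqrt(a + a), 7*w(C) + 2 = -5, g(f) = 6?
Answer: 1463200 - 4389600*sqrt(2) - 29264*sqrt(406) ≈ -5.3343e+6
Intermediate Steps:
w(C) = -1 (w(C) = -2/7 + (1/7)*(-5) = -2/7 - 5/7 = -1)
V(a) = sqrt(2)*sqrt(a) (V(a) = sqrt(2*a) = sqrt(2)*sqrt(a))
K(T, M) = 6*T
(-14992 + K(60, 120))*(sqrt(11314 - 9690) + (w(-10) + V(9))*100) = (-14992 + 6*60)*(sqrt(11314 - 9690) + (-1 + sqrt(2)*sqrt(9))*100) = (-14992 + 360)*(sqrt(1624) + (-1 + sqrt(2)*3)*100) = -14632*(2*sqrt(406) + (-1 + 3*sqrt(2))*100) = -14632*(2*sqrt(406) + (-100 + 300*sqrt(2))) = -14632*(-100 + 2*sqrt(406) + 300*sqrt(2)) = 1463200 - 4389600*sqrt(2) - 29264*sqrt(406)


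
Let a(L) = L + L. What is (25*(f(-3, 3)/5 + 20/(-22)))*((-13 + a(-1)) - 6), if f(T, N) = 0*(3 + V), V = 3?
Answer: 5250/11 ≈ 477.27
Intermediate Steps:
a(L) = 2*L
f(T, N) = 0 (f(T, N) = 0*(3 + 3) = 0*6 = 0)
(25*(f(-3, 3)/5 + 20/(-22)))*((-13 + a(-1)) - 6) = (25*(0/5 + 20/(-22)))*((-13 + 2*(-1)) - 6) = (25*(0*(⅕) + 20*(-1/22)))*((-13 - 2) - 6) = (25*(0 - 10/11))*(-15 - 6) = (25*(-10/11))*(-21) = -250/11*(-21) = 5250/11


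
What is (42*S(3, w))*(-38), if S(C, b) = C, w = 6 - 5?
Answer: -4788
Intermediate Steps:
w = 1
(42*S(3, w))*(-38) = (42*3)*(-38) = 126*(-38) = -4788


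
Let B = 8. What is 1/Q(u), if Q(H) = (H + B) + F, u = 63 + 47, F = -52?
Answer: 1/66 ≈ 0.015152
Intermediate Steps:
u = 110
Q(H) = -44 + H (Q(H) = (H + 8) - 52 = (8 + H) - 52 = -44 + H)
1/Q(u) = 1/(-44 + 110) = 1/66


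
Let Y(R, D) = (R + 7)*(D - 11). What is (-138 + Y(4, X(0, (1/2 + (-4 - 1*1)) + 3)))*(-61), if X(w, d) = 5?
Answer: 12444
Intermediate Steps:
Y(R, D) = (-11 + D)*(7 + R) (Y(R, D) = (7 + R)*(-11 + D) = (-11 + D)*(7 + R))
(-138 + Y(4, X(0, (1/2 + (-4 - 1*1)) + 3)))*(-61) = (-138 + (-77 - 11*4 + 7*5 + 5*4))*(-61) = (-138 + (-77 - 44 + 35 + 20))*(-61) = (-138 - 66)*(-61) = -204*(-61) = 12444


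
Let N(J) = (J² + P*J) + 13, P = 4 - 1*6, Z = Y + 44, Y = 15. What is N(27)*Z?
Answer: 40592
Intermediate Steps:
Z = 59 (Z = 15 + 44 = 59)
P = -2 (P = 4 - 6 = -2)
N(J) = 13 + J² - 2*J (N(J) = (J² - 2*J) + 13 = 13 + J² - 2*J)
N(27)*Z = (13 + 27² - 2*27)*59 = (13 + 729 - 54)*59 = 688*59 = 40592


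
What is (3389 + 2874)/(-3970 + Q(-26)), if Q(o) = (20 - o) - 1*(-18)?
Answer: -6263/3906 ≈ -1.6034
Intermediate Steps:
Q(o) = 38 - o (Q(o) = (20 - o) + 18 = 38 - o)
(3389 + 2874)/(-3970 + Q(-26)) = (3389 + 2874)/(-3970 + (38 - 1*(-26))) = 6263/(-3970 + (38 + 26)) = 6263/(-3970 + 64) = 6263/(-3906) = 6263*(-1/3906) = -6263/3906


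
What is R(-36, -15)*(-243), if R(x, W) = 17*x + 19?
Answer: 144099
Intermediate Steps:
R(x, W) = 19 + 17*x
R(-36, -15)*(-243) = (19 + 17*(-36))*(-243) = (19 - 612)*(-243) = -593*(-243) = 144099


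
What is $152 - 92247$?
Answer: $-92095$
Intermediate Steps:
$152 - 92247 = -92095$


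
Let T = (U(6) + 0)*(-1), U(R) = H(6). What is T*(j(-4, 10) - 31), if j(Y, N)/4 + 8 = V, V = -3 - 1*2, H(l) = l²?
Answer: 2988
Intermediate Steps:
U(R) = 36 (U(R) = 6² = 36)
T = -36 (T = (36 + 0)*(-1) = 36*(-1) = -36)
V = -5 (V = -3 - 2 = -5)
j(Y, N) = -52 (j(Y, N) = -32 + 4*(-5) = -32 - 20 = -52)
T*(j(-4, 10) - 31) = -36*(-52 - 31) = -36*(-83) = 2988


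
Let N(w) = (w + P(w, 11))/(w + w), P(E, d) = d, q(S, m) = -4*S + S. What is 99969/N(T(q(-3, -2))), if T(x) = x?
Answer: 899721/10 ≈ 89972.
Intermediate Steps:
q(S, m) = -3*S
N(w) = (11 + w)/(2*w) (N(w) = (w + 11)/(w + w) = (11 + w)/((2*w)) = (11 + w)*(1/(2*w)) = (11 + w)/(2*w))
99969/N(T(q(-3, -2))) = 99969/(((11 - 3*(-3))/(2*((-3*(-3)))))) = 99969/(((1/2)*(11 + 9)/9)) = 99969/(((1/2)*(1/9)*20)) = 99969/(10/9) = 99969*(9/10) = 899721/10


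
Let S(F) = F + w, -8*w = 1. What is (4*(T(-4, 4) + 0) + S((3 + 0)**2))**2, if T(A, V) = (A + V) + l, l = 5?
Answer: 53361/64 ≈ 833.77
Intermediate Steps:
w = -1/8 (w = -1/8*1 = -1/8 ≈ -0.12500)
T(A, V) = 5 + A + V (T(A, V) = (A + V) + 5 = 5 + A + V)
S(F) = -1/8 + F (S(F) = F - 1/8 = -1/8 + F)
(4*(T(-4, 4) + 0) + S((3 + 0)**2))**2 = (4*((5 - 4 + 4) + 0) + (-1/8 + (3 + 0)**2))**2 = (4*(5 + 0) + (-1/8 + 3**2))**2 = (4*5 + (-1/8 + 9))**2 = (20 + 71/8)**2 = (231/8)**2 = 53361/64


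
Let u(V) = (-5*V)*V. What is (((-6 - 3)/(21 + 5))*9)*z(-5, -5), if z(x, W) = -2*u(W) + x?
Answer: -19845/26 ≈ -763.27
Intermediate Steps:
u(V) = -5*V²
z(x, W) = x + 10*W² (z(x, W) = -(-10)*W² + x = 10*W² + x = x + 10*W²)
(((-6 - 3)/(21 + 5))*9)*z(-5, -5) = (((-6 - 3)/(21 + 5))*9)*(-5 + 10*(-5)²) = (-9/26*9)*(-5 + 10*25) = (-9*1/26*9)*(-5 + 250) = -9/26*9*245 = -81/26*245 = -19845/26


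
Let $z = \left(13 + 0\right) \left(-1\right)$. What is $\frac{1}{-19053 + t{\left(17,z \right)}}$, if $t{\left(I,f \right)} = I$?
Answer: $- \frac{1}{19036} \approx -5.2532 \cdot 10^{-5}$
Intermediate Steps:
$z = -13$ ($z = 13 \left(-1\right) = -13$)
$\frac{1}{-19053 + t{\left(17,z \right)}} = \frac{1}{-19053 + 17} = \frac{1}{-19036} = - \frac{1}{19036}$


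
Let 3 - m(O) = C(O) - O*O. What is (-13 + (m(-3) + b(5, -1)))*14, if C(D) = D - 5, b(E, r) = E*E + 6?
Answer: 532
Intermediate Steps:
b(E, r) = 6 + E² (b(E, r) = E² + 6 = 6 + E²)
C(D) = -5 + D
m(O) = 8 + O² - O (m(O) = 3 - ((-5 + O) - O*O) = 3 - ((-5 + O) - O²) = 3 - (-5 + O - O²) = 3 + (5 + O² - O) = 8 + O² - O)
(-13 + (m(-3) + b(5, -1)))*14 = (-13 + ((8 + (-3)² - 1*(-3)) + (6 + 5²)))*14 = (-13 + ((8 + 9 + 3) + (6 + 25)))*14 = (-13 + (20 + 31))*14 = (-13 + 51)*14 = 38*14 = 532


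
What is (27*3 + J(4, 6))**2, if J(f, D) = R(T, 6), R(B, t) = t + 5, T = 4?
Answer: 8464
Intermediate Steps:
R(B, t) = 5 + t
J(f, D) = 11 (J(f, D) = 5 + 6 = 11)
(27*3 + J(4, 6))**2 = (27*3 + 11)**2 = (81 + 11)**2 = 92**2 = 8464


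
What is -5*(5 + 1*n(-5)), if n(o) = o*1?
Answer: 0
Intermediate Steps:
n(o) = o
-5*(5 + 1*n(-5)) = -5*(5 + 1*(-5)) = -5*(5 - 5) = -5*0 = 0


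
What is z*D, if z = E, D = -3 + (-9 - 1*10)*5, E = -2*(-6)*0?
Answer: 0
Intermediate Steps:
E = 0 (E = 12*0 = 0)
D = -98 (D = -3 + (-9 - 10)*5 = -3 - 19*5 = -3 - 95 = -98)
z = 0
z*D = 0*(-98) = 0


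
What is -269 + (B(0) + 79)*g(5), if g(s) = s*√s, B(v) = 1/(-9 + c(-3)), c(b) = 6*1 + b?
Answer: -269 + 2365*√5/6 ≈ 612.38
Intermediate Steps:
c(b) = 6 + b
B(v) = -⅙ (B(v) = 1/(-9 + (6 - 3)) = 1/(-9 + 3) = 1/(-6) = -⅙)
g(s) = s^(3/2)
-269 + (B(0) + 79)*g(5) = -269 + (-⅙ + 79)*5^(3/2) = -269 + 473*(5*√5)/6 = -269 + 2365*√5/6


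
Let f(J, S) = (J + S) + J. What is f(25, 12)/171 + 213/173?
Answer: 47149/29583 ≈ 1.5938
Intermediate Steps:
f(J, S) = S + 2*J
f(25, 12)/171 + 213/173 = (12 + 2*25)/171 + 213/173 = (12 + 50)*(1/171) + 213*(1/173) = 62*(1/171) + 213/173 = 62/171 + 213/173 = 47149/29583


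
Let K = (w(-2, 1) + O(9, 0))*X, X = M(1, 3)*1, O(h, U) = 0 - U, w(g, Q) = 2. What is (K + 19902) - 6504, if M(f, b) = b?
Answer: 13404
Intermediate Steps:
O(h, U) = -U
X = 3 (X = 3*1 = 3)
K = 6 (K = (2 - 1*0)*3 = (2 + 0)*3 = 2*3 = 6)
(K + 19902) - 6504 = (6 + 19902) - 6504 = 19908 - 6504 = 13404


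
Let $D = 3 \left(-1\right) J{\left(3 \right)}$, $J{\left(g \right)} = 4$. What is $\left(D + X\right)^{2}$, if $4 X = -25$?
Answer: $\frac{5329}{16} \approx 333.06$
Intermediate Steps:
$X = - \frac{25}{4}$ ($X = \frac{1}{4} \left(-25\right) = - \frac{25}{4} \approx -6.25$)
$D = -12$ ($D = 3 \left(-1\right) 4 = \left(-3\right) 4 = -12$)
$\left(D + X\right)^{2} = \left(-12 - \frac{25}{4}\right)^{2} = \left(- \frac{73}{4}\right)^{2} = \frac{5329}{16}$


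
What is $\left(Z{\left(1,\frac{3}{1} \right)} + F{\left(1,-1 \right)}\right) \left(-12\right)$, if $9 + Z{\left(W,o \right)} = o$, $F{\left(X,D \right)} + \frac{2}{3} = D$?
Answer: $92$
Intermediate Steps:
$F{\left(X,D \right)} = - \frac{2}{3} + D$
$Z{\left(W,o \right)} = -9 + o$
$\left(Z{\left(1,\frac{3}{1} \right)} + F{\left(1,-1 \right)}\right) \left(-12\right) = \left(\left(-9 + \frac{3}{1}\right) - \frac{5}{3}\right) \left(-12\right) = \left(\left(-9 + 3 \cdot 1\right) - \frac{5}{3}\right) \left(-12\right) = \left(\left(-9 + 3\right) - \frac{5}{3}\right) \left(-12\right) = \left(-6 - \frac{5}{3}\right) \left(-12\right) = \left(- \frac{23}{3}\right) \left(-12\right) = 92$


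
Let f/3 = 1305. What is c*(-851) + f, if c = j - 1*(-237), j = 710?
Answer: -801982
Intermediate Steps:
f = 3915 (f = 3*1305 = 3915)
c = 947 (c = 710 - 1*(-237) = 710 + 237 = 947)
c*(-851) + f = 947*(-851) + 3915 = -805897 + 3915 = -801982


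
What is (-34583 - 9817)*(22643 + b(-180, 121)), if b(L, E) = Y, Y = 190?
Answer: -1013785200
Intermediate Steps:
b(L, E) = 190
(-34583 - 9817)*(22643 + b(-180, 121)) = (-34583 - 9817)*(22643 + 190) = -44400*22833 = -1013785200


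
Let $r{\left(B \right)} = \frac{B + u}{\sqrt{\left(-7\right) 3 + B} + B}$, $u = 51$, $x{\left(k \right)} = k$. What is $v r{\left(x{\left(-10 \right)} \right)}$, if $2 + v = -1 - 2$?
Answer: $\frac{2050}{131} + \frac{205 i \sqrt{31}}{131} \approx 15.649 + 8.7129 i$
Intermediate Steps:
$r{\left(B \right)} = \frac{51 + B}{B + \sqrt{-21 + B}}$ ($r{\left(B \right)} = \frac{B + 51}{\sqrt{\left(-7\right) 3 + B} + B} = \frac{51 + B}{\sqrt{-21 + B} + B} = \frac{51 + B}{B + \sqrt{-21 + B}}$)
$v = -5$ ($v = -2 - 3 = -5$)
$v r{\left(x{\left(-10 \right)} \right)} = - 5 \frac{51 - 10}{-10 + \sqrt{-21 - 10}} = - 5 \frac{1}{-10 + \sqrt{-31}} \cdot 41 = - 5 \frac{1}{-10 + i \sqrt{31}} \cdot 41 = - 5 \frac{41}{-10 + i \sqrt{31}} = - \frac{205}{-10 + i \sqrt{31}}$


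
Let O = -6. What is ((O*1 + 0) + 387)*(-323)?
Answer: -123063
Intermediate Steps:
((O*1 + 0) + 387)*(-323) = ((-6*1 + 0) + 387)*(-323) = ((-6 + 0) + 387)*(-323) = (-6 + 387)*(-323) = 381*(-323) = -123063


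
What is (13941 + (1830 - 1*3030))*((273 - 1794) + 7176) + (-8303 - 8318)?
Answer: 72033734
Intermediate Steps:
(13941 + (1830 - 1*3030))*((273 - 1794) + 7176) + (-8303 - 8318) = (13941 + (1830 - 3030))*(-1521 + 7176) - 16621 = (13941 - 1200)*5655 - 16621 = 12741*5655 - 16621 = 72050355 - 16621 = 72033734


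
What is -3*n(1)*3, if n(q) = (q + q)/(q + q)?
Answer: -9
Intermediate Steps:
n(q) = 1 (n(q) = (2*q)/((2*q)) = (2*q)*(1/(2*q)) = 1)
-3*n(1)*3 = -3*1*3 = -3*3 = -9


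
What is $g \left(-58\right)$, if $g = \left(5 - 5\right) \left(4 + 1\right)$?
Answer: $0$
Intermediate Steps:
$g = 0$ ($g = 0 \cdot 5 = 0$)
$g \left(-58\right) = 0 \left(-58\right) = 0$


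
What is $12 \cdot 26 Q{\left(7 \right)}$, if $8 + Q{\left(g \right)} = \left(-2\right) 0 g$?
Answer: $-2496$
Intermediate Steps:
$Q{\left(g \right)} = -8$ ($Q{\left(g \right)} = -8 + \left(-2\right) 0 g = -8 + 0 g = -8 + 0 = -8$)
$12 \cdot 26 Q{\left(7 \right)} = 12 \cdot 26 \left(-8\right) = 312 \left(-8\right) = -2496$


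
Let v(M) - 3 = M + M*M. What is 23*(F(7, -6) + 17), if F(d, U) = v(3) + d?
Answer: 897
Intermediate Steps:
v(M) = 3 + M + M² (v(M) = 3 + (M + M*M) = 3 + (M + M²) = 3 + M + M²)
F(d, U) = 15 + d (F(d, U) = (3 + 3 + 3²) + d = (3 + 3 + 9) + d = 15 + d)
23*(F(7, -6) + 17) = 23*((15 + 7) + 17) = 23*(22 + 17) = 23*39 = 897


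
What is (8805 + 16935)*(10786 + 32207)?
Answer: 1106639820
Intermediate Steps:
(8805 + 16935)*(10786 + 32207) = 25740*42993 = 1106639820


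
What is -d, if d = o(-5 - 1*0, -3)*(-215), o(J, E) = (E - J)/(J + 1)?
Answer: -215/2 ≈ -107.50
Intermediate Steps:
o(J, E) = (E - J)/(1 + J)
d = 215/2 (d = ((-3 - (-5 - 1*0))/(1 + (-5 - 1*0)))*(-215) = ((-3 - (-5 + 0))/(1 + (-5 + 0)))*(-215) = ((-3 - 1*(-5))/(1 - 5))*(-215) = ((-3 + 5)/(-4))*(-215) = -¼*2*(-215) = -½*(-215) = 215/2 ≈ 107.50)
-d = -1*215/2 = -215/2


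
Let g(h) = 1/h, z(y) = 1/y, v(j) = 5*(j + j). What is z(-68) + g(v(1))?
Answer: 29/340 ≈ 0.085294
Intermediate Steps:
v(j) = 10*j (v(j) = 5*(2*j) = 10*j)
z(-68) + g(v(1)) = 1/(-68) + 1/(10*1) = -1/68 + 1/10 = 29/340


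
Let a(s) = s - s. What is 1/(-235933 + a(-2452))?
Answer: -1/235933 ≈ -4.2385e-6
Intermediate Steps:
a(s) = 0
1/(-235933 + a(-2452)) = 1/(-235933 + 0) = 1/(-235933) = -1/235933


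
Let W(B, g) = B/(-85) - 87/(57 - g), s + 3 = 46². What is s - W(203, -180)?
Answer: 14207297/6715 ≈ 2115.8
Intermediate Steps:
s = 2113 (s = -3 + 46² = -3 + 2116 = 2113)
W(B, g) = -87/(57 - g) - B/85 (W(B, g) = B*(-1/85) - 87/(57 - g) = -B/85 - 87/(57 - g) = -87/(57 - g) - B/85)
s - W(203, -180) = 2113 - (7395 + 57*203 - 1*203*(-180))/(85*(-57 - 180)) = 2113 - (7395 + 11571 + 36540)/(85*(-237)) = 2113 - (-1)*55506/(85*237) = 2113 - 1*(-18502/6715) = 2113 + 18502/6715 = 14207297/6715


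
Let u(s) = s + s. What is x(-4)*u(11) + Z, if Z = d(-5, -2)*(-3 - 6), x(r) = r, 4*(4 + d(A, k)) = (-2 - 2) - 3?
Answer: -145/4 ≈ -36.250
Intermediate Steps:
d(A, k) = -23/4 (d(A, k) = -4 + ((-2 - 2) - 3)/4 = -4 + (-4 - 3)/4 = -4 + (¼)*(-7) = -4 - 7/4 = -23/4)
u(s) = 2*s
Z = 207/4 (Z = -23*(-3 - 6)/4 = -23/4*(-9) = 207/4 ≈ 51.750)
x(-4)*u(11) + Z = -8*11 + 207/4 = -4*22 + 207/4 = -88 + 207/4 = -145/4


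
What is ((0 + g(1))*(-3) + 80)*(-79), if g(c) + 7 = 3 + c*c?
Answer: -7031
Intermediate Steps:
g(c) = -4 + c**2 (g(c) = -7 + (3 + c*c) = -7 + (3 + c**2) = -4 + c**2)
((0 + g(1))*(-3) + 80)*(-79) = ((0 + (-4 + 1**2))*(-3) + 80)*(-79) = ((0 + (-4 + 1))*(-3) + 80)*(-79) = ((0 - 3)*(-3) + 80)*(-79) = (-3*(-3) + 80)*(-79) = (9 + 80)*(-79) = 89*(-79) = -7031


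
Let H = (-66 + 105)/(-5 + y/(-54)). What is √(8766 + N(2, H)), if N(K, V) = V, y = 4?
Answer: 3*√18264977/137 ≈ 93.586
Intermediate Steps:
H = -1053/137 (H = (-66 + 105)/(-5 + 4/(-54)) = 39/(-5 + 4*(-1/54)) = 39/(-5 - 2/27) = 39/(-137/27) = 39*(-27/137) = -1053/137 ≈ -7.6861)
√(8766 + N(2, H)) = √(8766 - 1053/137) = √(1199889/137) = 3*√18264977/137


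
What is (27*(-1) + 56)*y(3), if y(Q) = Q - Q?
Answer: 0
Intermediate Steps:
y(Q) = 0
(27*(-1) + 56)*y(3) = (27*(-1) + 56)*0 = (-27 + 56)*0 = 29*0 = 0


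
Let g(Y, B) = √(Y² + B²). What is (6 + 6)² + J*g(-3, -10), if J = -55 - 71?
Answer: 144 - 126*√109 ≈ -1171.5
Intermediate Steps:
J = -126
g(Y, B) = √(B² + Y²)
(6 + 6)² + J*g(-3, -10) = (6 + 6)² - 126*√((-10)² + (-3)²) = 12² - 126*√(100 + 9) = 144 - 126*√109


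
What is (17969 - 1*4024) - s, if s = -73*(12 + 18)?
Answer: 16135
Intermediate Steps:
s = -2190 (s = -73*30 = -2190)
(17969 - 1*4024) - s = (17969 - 1*4024) - 1*(-2190) = (17969 - 4024) + 2190 = 13945 + 2190 = 16135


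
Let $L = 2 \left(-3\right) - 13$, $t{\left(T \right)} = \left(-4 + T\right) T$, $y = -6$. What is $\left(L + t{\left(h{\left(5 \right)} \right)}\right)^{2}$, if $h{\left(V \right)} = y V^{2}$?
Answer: $532732561$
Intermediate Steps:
$h{\left(V \right)} = - 6 V^{2}$
$t{\left(T \right)} = T \left(-4 + T\right)$
$L = -19$ ($L = -6 - 13 = -19$)
$\left(L + t{\left(h{\left(5 \right)} \right)}\right)^{2} = \left(-19 + - 6 \cdot 5^{2} \left(-4 - 6 \cdot 5^{2}\right)\right)^{2} = \left(-19 + \left(-6\right) 25 \left(-4 - 150\right)\right)^{2} = \left(-19 - 150 \left(-4 - 150\right)\right)^{2} = \left(-19 - -23100\right)^{2} = \left(-19 + 23100\right)^{2} = 23081^{2} = 532732561$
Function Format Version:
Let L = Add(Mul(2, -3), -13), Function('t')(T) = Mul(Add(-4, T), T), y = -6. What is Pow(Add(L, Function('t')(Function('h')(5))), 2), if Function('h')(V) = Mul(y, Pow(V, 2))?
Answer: 532732561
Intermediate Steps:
Function('h')(V) = Mul(-6, Pow(V, 2))
Function('t')(T) = Mul(T, Add(-4, T))
L = -19 (L = Add(-6, -13) = -19)
Pow(Add(L, Function('t')(Function('h')(5))), 2) = Pow(Add(-19, Mul(Mul(-6, Pow(5, 2)), Add(-4, Mul(-6, Pow(5, 2))))), 2) = Pow(Add(-19, Mul(Mul(-6, 25), Add(-4, Mul(-6, 25)))), 2) = Pow(Add(-19, Mul(-150, Add(-4, -150))), 2) = Pow(Add(-19, Mul(-150, -154)), 2) = Pow(Add(-19, 23100), 2) = Pow(23081, 2) = 532732561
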